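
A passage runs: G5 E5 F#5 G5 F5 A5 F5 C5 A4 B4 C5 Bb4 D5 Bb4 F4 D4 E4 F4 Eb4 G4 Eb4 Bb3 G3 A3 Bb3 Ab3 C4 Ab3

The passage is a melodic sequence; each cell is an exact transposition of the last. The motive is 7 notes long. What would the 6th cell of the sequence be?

With a 7-note motive the entries are G5, C5, F4, Bb3, each down a 5th from the previous.
Continuing the starts: Eb3 → Ab2.
From Ab2 the exact shape gives Ab2 F2 G2 Ab2 Gb2 Bb2 Gb2.

Ab2 F2 G2 Ab2 Gb2 Bb2 Gb2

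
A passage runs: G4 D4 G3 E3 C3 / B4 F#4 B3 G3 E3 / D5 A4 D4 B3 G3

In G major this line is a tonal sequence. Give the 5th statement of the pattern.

A5 E5 A4 F#4 D4

With a 5-note motive the entries are G4, B4, D5, each up a 3rd from the previous.
Extending up a 3rd: F#5 → A5.
So cell 5 is A5 E5 A4 F#4 D4.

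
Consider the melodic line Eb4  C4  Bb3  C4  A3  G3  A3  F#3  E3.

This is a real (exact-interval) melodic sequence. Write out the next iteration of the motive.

F#3 D#3 C#3

With a 3-note motive the entries are Eb4, C4, A3, each down a 3rd from the previous.
Statement 4 starts on F#3 and keeps the same exact contour: F#3 D#3 C#3.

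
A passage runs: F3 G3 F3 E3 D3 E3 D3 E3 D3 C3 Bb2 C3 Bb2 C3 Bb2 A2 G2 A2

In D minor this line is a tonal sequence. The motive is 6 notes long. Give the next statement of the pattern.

Taking 6-note groups, the heads are F3, D3, Bb2: the pattern moves down a 3rd.
From G2 the diatonic shape gives G2 A2 G2 F2 E2 F2.

G2 A2 G2 F2 E2 F2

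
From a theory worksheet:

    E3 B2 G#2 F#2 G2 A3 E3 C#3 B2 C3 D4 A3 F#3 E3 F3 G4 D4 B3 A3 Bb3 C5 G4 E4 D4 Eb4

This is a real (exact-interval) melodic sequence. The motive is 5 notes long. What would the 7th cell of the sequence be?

Bb5 F5 D5 C5 Db5

With a 5-note motive the entries are E3, A3, D4, G4, C5, each up a 4th from the previous.
Carrying on: F5 → Bb5.
Statement 7 starts on Bb5 and keeps the same exact contour: Bb5 F5 D5 C5 Db5.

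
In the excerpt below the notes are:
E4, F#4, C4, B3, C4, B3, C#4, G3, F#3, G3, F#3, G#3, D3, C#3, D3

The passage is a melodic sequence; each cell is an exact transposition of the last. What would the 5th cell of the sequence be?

G#2 A#2 E2 D#2 E2

Taking 5-note groups, the heads are E4, B3, F#3: the pattern moves down a 4th.
Carrying on: C#3 → G#2.
From G#2 the exact shape gives G#2 A#2 E2 D#2 E2.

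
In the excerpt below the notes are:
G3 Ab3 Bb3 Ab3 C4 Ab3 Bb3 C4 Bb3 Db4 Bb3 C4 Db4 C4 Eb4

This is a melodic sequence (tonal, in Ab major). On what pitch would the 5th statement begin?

Db4

With a 5-note motive the entries are G3, Ab3, Bb3, each up a 2nd from the previous.
Extending the heads up a 2nd: C4 → Db4.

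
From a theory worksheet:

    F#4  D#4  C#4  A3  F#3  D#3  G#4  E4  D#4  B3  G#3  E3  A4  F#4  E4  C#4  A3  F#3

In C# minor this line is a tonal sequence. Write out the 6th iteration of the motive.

D#5 B4 A4 F#4 D#4 B3

Taking 6-note groups, the heads are F#4, G#4, A4: the pattern moves up a 2nd.
Continuing the starts: B4 → C#5 → D#5.
So cell 6 is D#5 B4 A4 F#4 D#4 B3.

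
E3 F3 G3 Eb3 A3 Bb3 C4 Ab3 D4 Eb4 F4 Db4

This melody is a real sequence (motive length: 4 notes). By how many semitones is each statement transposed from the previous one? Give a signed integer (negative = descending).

With a 4-note motive the entries are E3, A3, D4, each up a 4th from the previous.
E3→A3 is 57 − 52 = 5 semitones.

5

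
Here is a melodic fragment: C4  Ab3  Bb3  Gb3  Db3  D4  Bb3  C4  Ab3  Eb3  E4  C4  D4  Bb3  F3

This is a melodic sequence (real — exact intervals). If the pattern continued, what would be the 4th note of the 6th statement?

Grouping in 5s, the 4th note of each cell is Gb3, Ab3, Bb3.
Each moves up a 2nd. Continuing: C4 → D4 → E4.

E4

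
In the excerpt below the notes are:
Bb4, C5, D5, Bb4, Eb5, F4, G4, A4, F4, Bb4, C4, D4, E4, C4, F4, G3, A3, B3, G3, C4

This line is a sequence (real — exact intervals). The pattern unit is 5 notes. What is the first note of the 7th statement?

E2

Taking 5-note groups, the heads are Bb4, F4, C4, G3: the pattern moves down a 4th.
Extending the heads down a 4th: D3 → A2 → E2.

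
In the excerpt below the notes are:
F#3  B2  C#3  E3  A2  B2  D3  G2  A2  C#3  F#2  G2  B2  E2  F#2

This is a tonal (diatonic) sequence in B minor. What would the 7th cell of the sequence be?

With a 3-note motive the entries are F#3, E3, D3, C#3, B2, each down a 2nd from the previous.
Carrying on: A2 → G2.
Statement 7 starts on G2 and keeps the same diatonic contour: G2 C#2 D2.

G2 C#2 D2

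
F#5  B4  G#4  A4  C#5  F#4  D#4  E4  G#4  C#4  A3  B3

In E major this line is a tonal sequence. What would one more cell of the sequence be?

With a 4-note motive the entries are F#5, C#5, G#4, each down a 4th from the previous.
So cell 4 is D#4 G#3 E3 F#3.

D#4 G#3 E3 F#3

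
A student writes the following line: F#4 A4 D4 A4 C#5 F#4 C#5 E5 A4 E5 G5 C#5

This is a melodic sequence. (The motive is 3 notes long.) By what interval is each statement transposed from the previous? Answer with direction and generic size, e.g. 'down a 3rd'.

Taking 3-note groups, the heads are F#4, A4, C#5, E5: the pattern moves up a 3rd.
F#4 to A4 is up a 3rd.

up a 3rd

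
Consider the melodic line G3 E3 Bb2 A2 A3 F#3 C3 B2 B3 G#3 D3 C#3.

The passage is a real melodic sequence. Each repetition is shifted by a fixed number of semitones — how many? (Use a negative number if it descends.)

2

Taking 4-note groups, the heads are G3, A3, B3: the pattern moves up a 2nd.
G3→A3 is 57 − 55 = 2 semitones.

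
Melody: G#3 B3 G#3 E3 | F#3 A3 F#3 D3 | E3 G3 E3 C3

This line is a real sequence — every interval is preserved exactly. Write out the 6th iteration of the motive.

Bb2 Db3 Bb2 Gb2

Taking 4-note groups, the heads are G#3, F#3, E3: the pattern moves down a 2nd.
Carrying on: D3 → C3 → Bb2.
From Bb2 the exact shape gives Bb2 Db3 Bb2 Gb2.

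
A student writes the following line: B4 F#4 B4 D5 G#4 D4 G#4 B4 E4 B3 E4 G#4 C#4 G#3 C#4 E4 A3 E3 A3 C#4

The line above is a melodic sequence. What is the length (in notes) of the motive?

Try groups of 4 (5 cells in 20 notes):
B4 F#4 B4 D5 | G#4 D4 G#4 B4 | E4 B3 E4 G#4 | C#4 G#3 C#4 E4 | A3 E3 A3 C#4
That's a consistent down a 3rd shift per cell, and no other grouping gives one.

4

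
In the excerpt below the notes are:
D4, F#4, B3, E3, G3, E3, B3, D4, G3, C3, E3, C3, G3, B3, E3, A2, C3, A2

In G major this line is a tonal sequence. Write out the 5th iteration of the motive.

With a 6-note motive the entries are D4, B3, G3, each down a 3rd from the previous.
Continuing the starts: E3 → C3.
Statement 5 starts on C3 and keeps the same diatonic contour: C3 E3 A2 D2 F#2 D2.

C3 E3 A2 D2 F#2 D2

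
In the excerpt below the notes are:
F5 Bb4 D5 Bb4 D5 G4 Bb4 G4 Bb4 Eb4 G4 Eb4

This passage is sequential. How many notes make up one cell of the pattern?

There are 12 notes; a 4-note unit gives 3 cells:
F5 Bb4 D5 Bb4 | D5 G4 Bb4 G4 | Bb4 Eb4 G4 Eb4
That's a consistent down a 3rd shift per cell, and no other grouping gives one.

4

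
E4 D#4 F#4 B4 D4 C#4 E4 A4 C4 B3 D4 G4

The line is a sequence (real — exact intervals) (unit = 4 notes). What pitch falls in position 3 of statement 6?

The unit is 4 notes. Position-3 pitches of the 3 shown cells: F#4, E4, D4.
Carrying that down a 2nd forward: C4 → Bb3 → Ab3.

Ab3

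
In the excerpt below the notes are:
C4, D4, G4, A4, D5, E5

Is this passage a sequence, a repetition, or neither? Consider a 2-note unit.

Each 2-note cell is the previous one transposed up a 5th.

sequence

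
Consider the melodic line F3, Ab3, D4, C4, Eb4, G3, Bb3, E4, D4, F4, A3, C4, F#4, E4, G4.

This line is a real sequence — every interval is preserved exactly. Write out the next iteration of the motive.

B3 D4 G#4 F#4 A4

Taking 5-note groups, the heads are F3, G3, A3: the pattern moves up a 2nd.
Statement 4 starts on B3 and keeps the same exact contour: B3 D4 G#4 F#4 A4.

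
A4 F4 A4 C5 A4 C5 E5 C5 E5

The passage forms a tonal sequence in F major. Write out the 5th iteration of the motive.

Bb5 G5 Bb5

Unit = 3 notes; the statements start on A4, C5, E5, moving up a 3rd each time.
Continuing the starts: G5 → Bb5.
Statement 5 starts on Bb5 and keeps the same diatonic contour: Bb5 G5 Bb5.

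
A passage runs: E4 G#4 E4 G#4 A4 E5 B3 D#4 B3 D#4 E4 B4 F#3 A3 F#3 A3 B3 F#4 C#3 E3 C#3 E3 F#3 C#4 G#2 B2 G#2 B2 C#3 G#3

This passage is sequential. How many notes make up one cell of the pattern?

6

30 notes total. Splitting into 5 groups of 6:
E4 G#4 E4 G#4 A4 E5 | B3 D#4 B3 D#4 E4 B4 | F#3 A3 F#3 A3 B3 F#4 | C#3 E3 C#3 E3 F#3 C#4 | G#2 B2 G#2 B2 C#3 G#3
Each cell is the previous one down a 4th — so the unit is 6 notes.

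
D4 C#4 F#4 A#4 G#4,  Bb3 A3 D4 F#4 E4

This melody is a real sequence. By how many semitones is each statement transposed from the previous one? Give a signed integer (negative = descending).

With a 5-note motive the entries are D4, Bb3, each down a 3rd from the previous.
Counting half-steps from D4 to Bb3: -4.

-4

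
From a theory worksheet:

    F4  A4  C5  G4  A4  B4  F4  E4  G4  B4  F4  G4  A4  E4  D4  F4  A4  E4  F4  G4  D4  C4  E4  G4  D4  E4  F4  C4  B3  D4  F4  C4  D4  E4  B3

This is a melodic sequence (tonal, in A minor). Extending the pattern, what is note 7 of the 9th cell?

The unit is 7 notes. Position-7 pitches of the 5 shown cells: F4, E4, D4, C4, B3.
Extending down a 2nd: A3 → G3 → F3 → E3.

E3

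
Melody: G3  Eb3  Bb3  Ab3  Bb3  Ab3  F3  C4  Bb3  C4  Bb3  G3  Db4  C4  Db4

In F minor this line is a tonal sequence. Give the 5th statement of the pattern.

Unit = 5 notes; the statements start on G3, Ab3, Bb3, moving up a 2nd each time.
Carrying on: C4 → Db4.
So cell 5 is Db4 Bb3 F4 Eb4 F4.

Db4 Bb3 F4 Eb4 F4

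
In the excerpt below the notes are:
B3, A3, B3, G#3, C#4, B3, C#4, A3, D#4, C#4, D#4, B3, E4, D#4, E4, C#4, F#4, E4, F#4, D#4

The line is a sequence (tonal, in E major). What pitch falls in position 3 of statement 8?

B4

The unit is 4 notes. Position-3 pitches of the 5 shown cells: B3, C#4, D#4, E4, F#4.
Carrying that up a 2nd forward: G#4 → A4 → B4.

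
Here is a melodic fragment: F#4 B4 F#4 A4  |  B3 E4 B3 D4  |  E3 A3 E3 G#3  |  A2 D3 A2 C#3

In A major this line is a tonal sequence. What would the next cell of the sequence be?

D2 G#2 D2 F#2

With a 4-note motive the entries are F#4, B3, E3, A2, each down a 5th from the previous.
So cell 5 is D2 G#2 D2 F#2.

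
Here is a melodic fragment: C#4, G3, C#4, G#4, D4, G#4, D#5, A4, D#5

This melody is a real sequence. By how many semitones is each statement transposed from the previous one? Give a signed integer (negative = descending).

Taking 3-note groups, the heads are C#4, G#4, D#5: the pattern moves up a 5th.
C#4 to G#4 spans +7 semitones.

7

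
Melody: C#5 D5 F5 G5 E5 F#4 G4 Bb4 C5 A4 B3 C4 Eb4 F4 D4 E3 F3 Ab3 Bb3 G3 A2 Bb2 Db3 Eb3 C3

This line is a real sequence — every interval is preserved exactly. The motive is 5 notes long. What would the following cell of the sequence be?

Taking 5-note groups, the heads are C#5, F#4, B3, E3, A2: the pattern moves down a 5th.
From D2 the exact shape gives D2 Eb2 Gb2 Ab2 F2.

D2 Eb2 Gb2 Ab2 F2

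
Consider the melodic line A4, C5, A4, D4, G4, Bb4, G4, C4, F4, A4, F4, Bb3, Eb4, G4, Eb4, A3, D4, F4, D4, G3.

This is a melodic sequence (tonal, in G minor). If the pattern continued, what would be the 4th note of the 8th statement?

With 4-note cells, note 4 of each statement runs D4, C4, Bb3, A3, G3.
Carrying that down a 2nd forward: F3 → Eb3 → D3.

D3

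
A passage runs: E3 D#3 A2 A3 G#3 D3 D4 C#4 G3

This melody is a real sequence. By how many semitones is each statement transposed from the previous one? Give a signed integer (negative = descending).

5

With a 3-note motive the entries are E3, A3, D4, each up a 4th from the previous.
E3 to A3 spans +5 semitones.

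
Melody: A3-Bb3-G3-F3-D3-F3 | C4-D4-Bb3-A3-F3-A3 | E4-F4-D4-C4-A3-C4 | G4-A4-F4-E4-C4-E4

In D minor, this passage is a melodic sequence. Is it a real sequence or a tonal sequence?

tonal

Every note is diatonic to D minor.
Cell 1 has +1 semitones from note 1 to 2, but cell 2 has +2 — the interval quality changes while the contour stays the same, which is the hallmark of a tonal sequence.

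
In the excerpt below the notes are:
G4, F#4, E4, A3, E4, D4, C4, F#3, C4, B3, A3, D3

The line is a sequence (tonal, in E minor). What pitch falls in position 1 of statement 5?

Grouping in 4s, the 1st note of each cell is G4, E4, C4.
Each moves down a 3rd. Continuing: A3 → F#3.

F#3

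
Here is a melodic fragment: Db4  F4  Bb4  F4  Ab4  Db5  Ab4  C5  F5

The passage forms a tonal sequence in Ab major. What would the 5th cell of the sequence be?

Eb5 G5 C6

Unit = 3 notes; the statements start on Db4, F4, Ab4, moving up a 3rd each time.
Extending up a 3rd: C5 → Eb5.
Statement 5 starts on Eb5 and keeps the same diatonic contour: Eb5 G5 C6.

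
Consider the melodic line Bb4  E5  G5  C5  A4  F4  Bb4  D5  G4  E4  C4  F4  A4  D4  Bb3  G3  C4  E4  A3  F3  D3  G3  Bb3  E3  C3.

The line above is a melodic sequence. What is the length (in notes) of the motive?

5

There are 25 notes; a 5-note unit gives 5 cells:
Bb4 E5 G5 C5 A4 | F4 Bb4 D5 G4 E4 | C4 F4 A4 D4 Bb3 | G3 C4 E4 A3 F3 | D3 G3 Bb3 E3 C3
Each cell is the previous one down a 4th — so the unit is 5 notes.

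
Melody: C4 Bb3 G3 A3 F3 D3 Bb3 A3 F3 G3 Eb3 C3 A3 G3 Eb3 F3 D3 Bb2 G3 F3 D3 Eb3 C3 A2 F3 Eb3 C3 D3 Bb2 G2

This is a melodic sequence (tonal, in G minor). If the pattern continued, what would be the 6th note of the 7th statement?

Eb2

The unit is 6 notes. Position-6 pitches of the 5 shown cells: D3, C3, Bb2, A2, G2.
Each moves down a 2nd. Continuing: F2 → Eb2.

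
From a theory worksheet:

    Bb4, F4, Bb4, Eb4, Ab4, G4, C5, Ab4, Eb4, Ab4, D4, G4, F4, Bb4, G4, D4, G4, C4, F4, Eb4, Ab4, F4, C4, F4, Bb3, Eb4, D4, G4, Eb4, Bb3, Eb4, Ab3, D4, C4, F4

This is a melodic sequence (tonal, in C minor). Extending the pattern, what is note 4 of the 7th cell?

The unit is 7 notes. Position-4 pitches of the 5 shown cells: Eb4, D4, C4, Bb3, Ab3.
Each moves down a 2nd. Continuing: G3 → F3.

F3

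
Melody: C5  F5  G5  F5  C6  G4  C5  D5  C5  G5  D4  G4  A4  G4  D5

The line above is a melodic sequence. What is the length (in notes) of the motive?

There are 15 notes; a 5-note unit gives 3 cells:
C5 F5 G5 F5 C6 | G4 C5 D5 C5 G5 | D4 G4 A4 G4 D5
Every group is a transposition down a 4th of the one before; no shorter unit works.

5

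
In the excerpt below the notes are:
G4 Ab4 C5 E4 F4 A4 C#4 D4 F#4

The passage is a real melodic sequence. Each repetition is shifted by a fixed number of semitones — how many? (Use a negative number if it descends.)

-3

Unit = 3 notes; the statements start on G4, E4, C#4, moving down a 3rd each time.
Counting half-steps from G4 to E4: -3.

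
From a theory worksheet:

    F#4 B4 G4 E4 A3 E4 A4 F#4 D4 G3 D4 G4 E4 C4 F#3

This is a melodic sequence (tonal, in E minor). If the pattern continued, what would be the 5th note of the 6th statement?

With 5-note cells, note 5 of each statement runs A3, G3, F#3.
Carrying that down a 2nd forward: E3 → D3 → C3.

C3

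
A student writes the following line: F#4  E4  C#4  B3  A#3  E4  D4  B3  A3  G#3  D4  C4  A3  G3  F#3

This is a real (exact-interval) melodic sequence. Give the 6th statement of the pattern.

Ab3 Gb3 Eb3 Db3 C3

With a 5-note motive the entries are F#4, E4, D4, each down a 2nd from the previous.
Carrying on: C4 → Bb3 → Ab3.
So cell 6 is Ab3 Gb3 Eb3 Db3 C3.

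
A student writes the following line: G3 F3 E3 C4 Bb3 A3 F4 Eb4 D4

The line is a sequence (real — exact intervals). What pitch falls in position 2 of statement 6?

Gb5

Grouping in 3s, the 2nd note of each cell is F3, Bb3, Eb4.
Carrying that up a 4th forward: Ab4 → Db5 → Gb5.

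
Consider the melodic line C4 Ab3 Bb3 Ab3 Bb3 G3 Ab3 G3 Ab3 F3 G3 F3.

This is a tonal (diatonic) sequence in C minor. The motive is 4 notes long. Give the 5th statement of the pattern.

With a 4-note motive the entries are C4, Bb3, Ab3, each down a 2nd from the previous.
Carrying on: G3 → F3.
Statement 5 starts on F3 and keeps the same diatonic contour: F3 D3 Eb3 D3.

F3 D3 Eb3 D3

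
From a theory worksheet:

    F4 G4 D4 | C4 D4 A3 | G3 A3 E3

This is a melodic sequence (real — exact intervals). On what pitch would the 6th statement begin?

With a 3-note motive the entries are F4, C4, G3, each down a 4th from the previous.
Extending the heads down a 4th: D3 → A2 → E2.

E2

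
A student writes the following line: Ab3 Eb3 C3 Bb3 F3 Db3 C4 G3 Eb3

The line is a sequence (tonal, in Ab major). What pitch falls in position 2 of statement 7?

The unit is 3 notes. Position-2 pitches of the 3 shown cells: Eb3, F3, G3.
Extending up a 2nd: Ab3 → Bb3 → C4 → Db4.

Db4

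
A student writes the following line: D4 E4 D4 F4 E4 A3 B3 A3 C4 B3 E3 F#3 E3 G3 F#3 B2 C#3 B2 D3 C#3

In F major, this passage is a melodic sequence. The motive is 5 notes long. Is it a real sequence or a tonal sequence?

Each cell has the same semitone pattern (2, -2, 3, -1) — intervals are preserved exactly.
And B3 lies outside F major, so the sequence is real rather than tonal.

real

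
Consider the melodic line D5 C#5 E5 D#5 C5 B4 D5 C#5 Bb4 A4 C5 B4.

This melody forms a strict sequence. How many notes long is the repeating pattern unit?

There are 12 notes; a 4-note unit gives 3 cells:
D5 C#5 E5 D#5 | C5 B4 D5 C#5 | Bb4 A4 C5 B4
Each cell is the previous one down a 2nd — so the unit is 4 notes.

4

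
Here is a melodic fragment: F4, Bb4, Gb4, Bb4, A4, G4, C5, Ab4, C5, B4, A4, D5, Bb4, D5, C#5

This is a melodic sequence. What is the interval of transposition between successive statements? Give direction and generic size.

up a 2nd

Taking 5-note groups, the heads are F4, G4, A4: the pattern moves up a 2nd.
F4 to G4 is up a 2nd.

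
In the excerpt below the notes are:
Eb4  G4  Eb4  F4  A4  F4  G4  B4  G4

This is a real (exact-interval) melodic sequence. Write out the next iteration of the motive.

Unit = 3 notes; the statements start on Eb4, F4, G4, moving up a 2nd each time.
Statement 4 starts on A4 and keeps the same exact contour: A4 C#5 A4.

A4 C#5 A4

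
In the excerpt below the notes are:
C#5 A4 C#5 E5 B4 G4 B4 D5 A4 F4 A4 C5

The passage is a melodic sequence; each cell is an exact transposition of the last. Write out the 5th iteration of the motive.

F4 Db4 F4 Ab4

The 4-note cells begin on C#5, B4, A4 — each down a 2nd from the last.
Extending down a 2nd: G4 → F4.
From F4 the exact shape gives F4 Db4 F4 Ab4.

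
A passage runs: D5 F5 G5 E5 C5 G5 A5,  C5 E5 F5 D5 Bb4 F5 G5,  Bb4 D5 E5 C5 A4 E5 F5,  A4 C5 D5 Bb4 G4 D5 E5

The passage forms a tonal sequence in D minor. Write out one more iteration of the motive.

The 7-note cells begin on D5, C5, Bb4, A4 — each down a 2nd from the last.
From G4 the diatonic shape gives G4 Bb4 C5 A4 F4 C5 D5.

G4 Bb4 C5 A4 F4 C5 D5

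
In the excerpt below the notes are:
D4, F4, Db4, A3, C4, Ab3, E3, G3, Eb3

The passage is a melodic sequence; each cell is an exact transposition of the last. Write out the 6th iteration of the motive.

C#2 E2 C2

Taking 3-note groups, the heads are D4, A3, E3: the pattern moves down a 4th.
Continuing the starts: B2 → F#2 → C#2.
Statement 6 starts on C#2 and keeps the same exact contour: C#2 E2 C2.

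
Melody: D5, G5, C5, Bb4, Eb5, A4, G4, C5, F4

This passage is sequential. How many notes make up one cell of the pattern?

3

There are 9 notes; a 3-note unit gives 3 cells:
D5 G5 C5 | Bb4 Eb5 A4 | G4 C5 F4
Every group is a transposition down a 3rd of the one before; no shorter unit works.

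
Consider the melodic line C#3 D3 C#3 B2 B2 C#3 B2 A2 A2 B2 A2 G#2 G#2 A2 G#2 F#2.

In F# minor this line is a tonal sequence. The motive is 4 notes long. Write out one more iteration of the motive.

Taking 4-note groups, the heads are C#3, B2, A2, G#2: the pattern moves down a 2nd.
Statement 5 starts on F#2 and keeps the same diatonic contour: F#2 G#2 F#2 E2.

F#2 G#2 F#2 E2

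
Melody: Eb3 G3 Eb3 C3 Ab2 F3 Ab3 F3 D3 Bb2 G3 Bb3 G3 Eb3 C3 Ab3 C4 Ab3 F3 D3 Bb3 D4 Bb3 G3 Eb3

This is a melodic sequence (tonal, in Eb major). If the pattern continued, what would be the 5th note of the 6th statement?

F3

The unit is 5 notes. Position-5 pitches of the 5 shown cells: Ab2, Bb2, C3, D3, Eb3.
From Eb3, up a 2nd gives F3.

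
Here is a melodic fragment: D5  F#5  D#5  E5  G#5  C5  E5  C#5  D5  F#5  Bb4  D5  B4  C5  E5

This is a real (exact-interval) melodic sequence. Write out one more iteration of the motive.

With a 5-note motive the entries are D5, C5, Bb4, each down a 2nd from the previous.
So cell 4 is Ab4 C5 A4 Bb4 D5.

Ab4 C5 A4 Bb4 D5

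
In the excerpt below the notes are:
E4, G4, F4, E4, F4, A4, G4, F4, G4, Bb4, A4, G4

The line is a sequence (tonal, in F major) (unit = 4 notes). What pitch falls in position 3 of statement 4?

Grouping in 4s, the 3rd note of each cell is F4, G4, A4.
One more up a 2nd gives Bb4.

Bb4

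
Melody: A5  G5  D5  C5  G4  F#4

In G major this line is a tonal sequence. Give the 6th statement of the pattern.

B2 A2

Unit = 2 notes; the statements start on A5, D5, G4, moving down a 5th each time.
Continuing the starts: C4 → F#3 → B2.
So cell 6 is B2 A2.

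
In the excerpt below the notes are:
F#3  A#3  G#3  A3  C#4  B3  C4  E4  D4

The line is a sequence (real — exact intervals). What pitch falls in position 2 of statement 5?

With 3-note cells, note 2 of each statement runs A#3, C#4, E4.
Each moves up a 3rd. Continuing: G4 → Bb4.

Bb4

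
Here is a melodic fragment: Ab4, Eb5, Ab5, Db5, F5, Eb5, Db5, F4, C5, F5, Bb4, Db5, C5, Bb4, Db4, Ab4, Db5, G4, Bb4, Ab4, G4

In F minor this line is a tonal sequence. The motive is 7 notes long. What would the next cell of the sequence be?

Unit = 7 notes; the statements start on Ab4, F4, Db4, moving down a 3rd each time.
From Bb3 the diatonic shape gives Bb3 F4 Bb4 Eb4 G4 F4 Eb4.

Bb3 F4 Bb4 Eb4 G4 F4 Eb4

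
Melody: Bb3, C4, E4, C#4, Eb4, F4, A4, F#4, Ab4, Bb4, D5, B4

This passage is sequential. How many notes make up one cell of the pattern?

4

Try groups of 4 (3 cells in 12 notes):
Bb3 C4 E4 C#4 | Eb4 F4 A4 F#4 | Ab4 Bb4 D5 B4
That's a consistent up a 4th shift per cell, and no other grouping gives one.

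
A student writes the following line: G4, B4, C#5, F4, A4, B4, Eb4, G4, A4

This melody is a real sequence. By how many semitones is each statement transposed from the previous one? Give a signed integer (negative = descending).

-2

Unit = 3 notes; the statements start on G4, F4, Eb4, moving down a 2nd each time.
Counting half-steps from G4 to F4: -2.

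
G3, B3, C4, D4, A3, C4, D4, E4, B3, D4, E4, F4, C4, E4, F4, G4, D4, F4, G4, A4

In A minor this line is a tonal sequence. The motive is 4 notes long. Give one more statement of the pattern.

E4 G4 A4 B4

With a 4-note motive the entries are G3, A3, B3, C4, D4, each up a 2nd from the previous.
From E4 the diatonic shape gives E4 G4 A4 B4.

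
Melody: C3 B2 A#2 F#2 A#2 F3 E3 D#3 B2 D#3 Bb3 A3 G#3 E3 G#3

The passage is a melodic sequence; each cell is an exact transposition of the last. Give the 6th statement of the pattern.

Unit = 5 notes; the statements start on C3, F3, Bb3, moving up a 4th each time.
Extending up a 4th: Eb4 → Ab4 → Db5.
So cell 6 is Db5 C5 B4 G4 B4.

Db5 C5 B4 G4 B4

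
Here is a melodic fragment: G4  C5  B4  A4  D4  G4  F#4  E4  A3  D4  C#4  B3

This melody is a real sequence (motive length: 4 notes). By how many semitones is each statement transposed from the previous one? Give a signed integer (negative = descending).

-5

With a 4-note motive the entries are G4, D4, A3, each down a 4th from the previous.
G4→D4 is 62 − 67 = -5 semitones.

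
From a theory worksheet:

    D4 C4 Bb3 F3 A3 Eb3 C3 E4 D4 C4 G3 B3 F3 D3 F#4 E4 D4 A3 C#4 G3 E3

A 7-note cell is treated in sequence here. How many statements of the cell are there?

3

21 notes in groups of 7 gives 21/7 = 3 statements.
Starts: D4, E4, F#4 — each up a 2nd.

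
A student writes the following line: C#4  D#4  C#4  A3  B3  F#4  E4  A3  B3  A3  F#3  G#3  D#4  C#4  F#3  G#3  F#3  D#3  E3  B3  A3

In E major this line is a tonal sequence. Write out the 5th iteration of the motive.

Unit = 7 notes; the statements start on C#4, A3, F#3, moving down a 3rd each time.
Continuing the starts: D#3 → B2.
Statement 5 starts on B2 and keeps the same diatonic contour: B2 C#3 B2 G#2 A2 E3 D#3.

B2 C#3 B2 G#2 A2 E3 D#3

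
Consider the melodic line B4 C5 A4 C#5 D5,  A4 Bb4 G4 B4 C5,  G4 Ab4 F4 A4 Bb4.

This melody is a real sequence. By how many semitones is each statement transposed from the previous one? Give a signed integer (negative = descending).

-2

The 5-note cells begin on B4, A4, G4 — each down a 2nd from the last.
B4→A4 is 69 − 71 = -2 semitones.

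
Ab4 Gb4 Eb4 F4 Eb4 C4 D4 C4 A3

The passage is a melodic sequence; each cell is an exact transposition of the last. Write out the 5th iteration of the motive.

With a 3-note motive the entries are Ab4, F4, D4, each down a 3rd from the previous.
Extending down a 3rd: B3 → G#3.
So cell 5 is G#3 F#3 D#3.

G#3 F#3 D#3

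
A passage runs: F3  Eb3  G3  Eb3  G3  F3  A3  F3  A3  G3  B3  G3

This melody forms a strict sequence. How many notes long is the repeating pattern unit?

Try groups of 4 (3 cells in 12 notes):
F3 Eb3 G3 Eb3 | G3 F3 A3 F3 | A3 G3 B3 G3
Each cell is the previous one up a 2nd — so the unit is 4 notes.

4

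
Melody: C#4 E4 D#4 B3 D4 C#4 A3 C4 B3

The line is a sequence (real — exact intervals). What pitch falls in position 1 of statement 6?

Eb3

Grouping in 3s, the 1st note of each cell is C#4, B3, A3.
Extending down a 2nd: G3 → F3 → Eb3.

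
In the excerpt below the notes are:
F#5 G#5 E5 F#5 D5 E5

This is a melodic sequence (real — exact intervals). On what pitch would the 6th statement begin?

Ab4

With a 2-note motive the entries are F#5, E5, D5, each down a 2nd from the previous.
Extending the heads down a 2nd: C5 → Bb4 → Ab4.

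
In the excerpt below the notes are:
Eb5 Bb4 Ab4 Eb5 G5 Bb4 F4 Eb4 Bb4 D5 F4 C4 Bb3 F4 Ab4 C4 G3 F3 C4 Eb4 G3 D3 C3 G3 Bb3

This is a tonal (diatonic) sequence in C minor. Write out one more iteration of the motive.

The 5-note cells begin on Eb5, Bb4, F4, C4, G3 — each down a 4th from the last.
From D3 the diatonic shape gives D3 Ab2 G2 D3 F3.

D3 Ab2 G2 D3 F3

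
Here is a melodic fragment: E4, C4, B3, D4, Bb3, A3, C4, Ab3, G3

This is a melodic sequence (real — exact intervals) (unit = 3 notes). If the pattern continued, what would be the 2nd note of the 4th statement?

The unit is 3 notes. Position-2 pitches of the 3 shown cells: C4, Bb3, Ab3.
One more down a 2nd gives Gb3.

Gb3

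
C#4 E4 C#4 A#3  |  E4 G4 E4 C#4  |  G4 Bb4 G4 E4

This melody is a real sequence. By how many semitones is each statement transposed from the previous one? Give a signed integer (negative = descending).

Taking 4-note groups, the heads are C#4, E4, G4: the pattern moves up a 3rd.
Counting half-steps from C#4 to E4: 3.

3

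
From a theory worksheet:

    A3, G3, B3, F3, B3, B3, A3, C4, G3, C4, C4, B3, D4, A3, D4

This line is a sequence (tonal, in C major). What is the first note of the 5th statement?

E4

The 5-note cells begin on A3, B3, C4 — each up a 2nd from the last.
Continuing: D4 → E4. Statement 5 starts on E4.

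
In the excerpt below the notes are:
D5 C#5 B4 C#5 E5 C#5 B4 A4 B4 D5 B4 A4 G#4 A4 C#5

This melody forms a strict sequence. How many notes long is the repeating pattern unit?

5

There are 15 notes; a 5-note unit gives 3 cells:
D5 C#5 B4 C#5 E5 | C#5 B4 A4 B4 D5 | B4 A4 G#4 A4 C#5
Each cell is the previous one down a 2nd — so the unit is 5 notes.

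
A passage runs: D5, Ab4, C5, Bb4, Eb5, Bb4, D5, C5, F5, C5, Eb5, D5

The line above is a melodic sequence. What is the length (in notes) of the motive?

4

Try groups of 4 (3 cells in 12 notes):
D5 Ab4 C5 Bb4 | Eb5 Bb4 D5 C5 | F5 C5 Eb5 D5
That's a consistent up a 2nd shift per cell, and no other grouping gives one.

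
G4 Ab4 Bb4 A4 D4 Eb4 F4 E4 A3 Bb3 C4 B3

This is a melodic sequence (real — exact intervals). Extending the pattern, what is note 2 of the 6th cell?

G2

The unit is 4 notes. Position-2 pitches of the 3 shown cells: Ab4, Eb4, Bb3.
Extending down a 4th: F3 → C3 → G2.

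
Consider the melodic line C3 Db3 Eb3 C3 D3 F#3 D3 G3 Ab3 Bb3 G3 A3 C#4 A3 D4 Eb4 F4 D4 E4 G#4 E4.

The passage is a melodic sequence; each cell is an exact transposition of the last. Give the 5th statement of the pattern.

The 7-note cells begin on C3, G3, D4 — each up a 5th from the last.
Carrying on: A4 → E5.
Statement 5 starts on E5 and keeps the same exact contour: E5 F5 G5 E5 F#5 A#5 F#5.

E5 F5 G5 E5 F#5 A#5 F#5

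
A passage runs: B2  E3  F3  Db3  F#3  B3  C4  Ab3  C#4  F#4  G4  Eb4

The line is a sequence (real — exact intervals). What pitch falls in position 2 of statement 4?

C#5

With 4-note cells, note 2 of each statement runs E3, B3, F#4.
From F#4, up a 5th gives C#5.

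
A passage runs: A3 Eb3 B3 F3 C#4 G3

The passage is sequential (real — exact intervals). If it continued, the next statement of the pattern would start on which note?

The 2-note cells begin on A3, B3, C#4 — each up a 2nd from the last.
One more step up a 2nd gives D#4.

D#4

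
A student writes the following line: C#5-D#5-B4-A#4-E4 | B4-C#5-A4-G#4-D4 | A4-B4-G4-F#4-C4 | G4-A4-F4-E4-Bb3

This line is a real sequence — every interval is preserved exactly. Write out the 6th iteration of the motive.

With a 5-note motive the entries are C#5, B4, A4, G4, each down a 2nd from the previous.
Continuing the starts: F4 → Eb4.
From Eb4 the exact shape gives Eb4 F4 Db4 C4 Gb3.

Eb4 F4 Db4 C4 Gb3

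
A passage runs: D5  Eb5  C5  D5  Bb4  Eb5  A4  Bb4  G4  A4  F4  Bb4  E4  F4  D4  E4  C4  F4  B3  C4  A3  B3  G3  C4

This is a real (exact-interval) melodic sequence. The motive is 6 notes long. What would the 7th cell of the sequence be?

G#2 A2 F#2 G#2 E2 A2

With a 6-note motive the entries are D5, A4, E4, B3, each down a 4th from the previous.
Continuing the starts: F#3 → C#3 → G#2.
From G#2 the exact shape gives G#2 A2 F#2 G#2 E2 A2.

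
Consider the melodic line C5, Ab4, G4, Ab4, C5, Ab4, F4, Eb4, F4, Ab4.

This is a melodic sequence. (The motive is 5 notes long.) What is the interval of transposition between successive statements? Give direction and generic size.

With a 5-note motive the entries are C5, Ab4, each down a 3rd from the previous.
From C5 to Ab4: down a 3rd.

down a 3rd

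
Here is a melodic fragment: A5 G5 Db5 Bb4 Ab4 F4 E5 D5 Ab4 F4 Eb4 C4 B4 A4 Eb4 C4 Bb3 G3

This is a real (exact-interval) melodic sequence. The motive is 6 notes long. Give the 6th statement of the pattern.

G#3 F#3 C3 A2 G2 E2

Unit = 6 notes; the statements start on A5, E5, B4, moving down a 4th each time.
Carrying on: F#4 → C#4 → G#3.
So cell 6 is G#3 F#3 C3 A2 G2 E2.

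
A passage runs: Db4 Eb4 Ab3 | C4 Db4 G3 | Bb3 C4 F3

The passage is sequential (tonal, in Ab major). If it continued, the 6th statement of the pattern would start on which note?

F3

With a 3-note motive the entries are Db4, C4, Bb3, each down a 2nd from the previous.
Continuing: Ab3 → G3 → F3. Statement 6 starts on F3.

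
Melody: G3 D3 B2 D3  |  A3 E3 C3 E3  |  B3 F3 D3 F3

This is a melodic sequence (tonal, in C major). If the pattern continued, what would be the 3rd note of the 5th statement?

The unit is 4 notes. Position-3 pitches of the 3 shown cells: B2, C3, D3.
Each moves up a 2nd. Continuing: E3 → F3.

F3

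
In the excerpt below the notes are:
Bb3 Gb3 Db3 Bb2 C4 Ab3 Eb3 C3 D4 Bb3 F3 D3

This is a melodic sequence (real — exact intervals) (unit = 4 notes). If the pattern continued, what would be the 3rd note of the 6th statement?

B3

The unit is 4 notes. Position-3 pitches of the 3 shown cells: Db3, Eb3, F3.
Each moves up a 2nd. Continuing: G3 → A3 → B3.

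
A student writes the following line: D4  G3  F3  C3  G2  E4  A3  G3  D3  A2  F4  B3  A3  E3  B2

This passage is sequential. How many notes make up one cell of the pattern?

Try groups of 5 (3 cells in 15 notes):
D4 G3 F3 C3 G2 | E4 A3 G3 D3 A2 | F4 B3 A3 E3 B2
Every group is a transposition up a 2nd of the one before; no shorter unit works.

5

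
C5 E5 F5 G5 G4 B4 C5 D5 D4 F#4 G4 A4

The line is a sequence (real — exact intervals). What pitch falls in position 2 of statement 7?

Grouping in 4s, the 2nd note of each cell is E5, B4, F#4.
Extending down a 4th: C#4 → G#3 → D#3 → A#2.

A#2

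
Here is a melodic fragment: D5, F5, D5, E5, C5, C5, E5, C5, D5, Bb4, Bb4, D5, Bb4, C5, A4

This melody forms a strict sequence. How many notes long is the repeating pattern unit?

15 notes total. Splitting into 3 groups of 5:
D5 F5 D5 E5 C5 | C5 E5 C5 D5 Bb4 | Bb4 D5 Bb4 C5 A4
Every group is a transposition down a 2nd of the one before; no shorter unit works.

5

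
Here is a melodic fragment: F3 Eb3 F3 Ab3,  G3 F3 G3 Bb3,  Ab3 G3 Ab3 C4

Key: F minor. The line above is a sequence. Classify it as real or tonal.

Every note is diatonic to F minor.
Cell 1 has -2 semitones from note 1 to 2, but cell 3 has -1 — the interval quality changes while the contour stays the same, which is the hallmark of a tonal sequence.

tonal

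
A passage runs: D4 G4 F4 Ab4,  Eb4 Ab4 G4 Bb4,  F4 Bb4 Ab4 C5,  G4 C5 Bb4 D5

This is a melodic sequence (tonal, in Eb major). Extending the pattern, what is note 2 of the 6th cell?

Eb5

With 4-note cells, note 2 of each statement runs G4, Ab4, Bb4, C5.
Each moves up a 2nd. Continuing: D5 → Eb5.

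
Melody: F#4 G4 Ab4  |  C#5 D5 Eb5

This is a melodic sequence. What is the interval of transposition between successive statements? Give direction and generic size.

up a 5th

Unit = 3 notes; the statements start on F#4, C#5, moving up a 5th each time.
F#4 to C#5 is up a 5th.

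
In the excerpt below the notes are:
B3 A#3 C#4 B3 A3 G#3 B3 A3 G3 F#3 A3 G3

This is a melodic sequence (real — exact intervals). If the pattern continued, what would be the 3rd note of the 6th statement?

Eb3

The unit is 4 notes. Position-3 pitches of the 3 shown cells: C#4, B3, A3.
Carrying that down a 2nd forward: G3 → F3 → Eb3.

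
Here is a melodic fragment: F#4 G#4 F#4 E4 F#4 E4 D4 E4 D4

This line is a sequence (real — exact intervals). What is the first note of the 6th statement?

Ab3

With a 3-note motive the entries are F#4, E4, D4, each down a 2nd from the previous.
Extending the heads down a 2nd: C4 → Bb3 → Ab3.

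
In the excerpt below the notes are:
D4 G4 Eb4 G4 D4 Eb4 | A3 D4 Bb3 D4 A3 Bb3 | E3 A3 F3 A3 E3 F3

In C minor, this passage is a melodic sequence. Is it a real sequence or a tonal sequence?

real

Each cell has the same semitone pattern (5, -4, 4, -5, 1) — intervals are preserved exactly.
And A3 lies outside C minor, so the sequence is real rather than tonal.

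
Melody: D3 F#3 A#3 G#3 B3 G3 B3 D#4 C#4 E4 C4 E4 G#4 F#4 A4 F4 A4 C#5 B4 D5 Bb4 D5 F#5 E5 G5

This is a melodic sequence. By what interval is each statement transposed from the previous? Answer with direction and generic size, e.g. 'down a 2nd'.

up a 4th

Unit = 5 notes; the statements start on D3, G3, C4, F4, Bb4, moving up a 4th each time.
D3 to G3 is up a 4th.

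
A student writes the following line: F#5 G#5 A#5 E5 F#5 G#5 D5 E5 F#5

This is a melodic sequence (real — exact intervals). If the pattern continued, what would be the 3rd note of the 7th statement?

Bb4

Grouping in 3s, the 3rd note of each cell is A#5, G#5, F#5.
Extending down a 2nd: E5 → D5 → C5 → Bb4.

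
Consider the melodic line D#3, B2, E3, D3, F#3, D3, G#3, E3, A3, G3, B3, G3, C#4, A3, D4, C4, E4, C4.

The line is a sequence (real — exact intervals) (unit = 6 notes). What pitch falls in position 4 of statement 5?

Bb4

The unit is 6 notes. Position-4 pitches of the 3 shown cells: D3, G3, C4.
Carrying that up a 4th forward: F4 → Bb4.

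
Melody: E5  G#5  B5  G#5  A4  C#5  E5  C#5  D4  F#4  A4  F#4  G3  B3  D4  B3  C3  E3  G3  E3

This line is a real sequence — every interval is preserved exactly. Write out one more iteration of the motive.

F2 A2 C3 A2

Unit = 4 notes; the statements start on E5, A4, D4, G3, C3, moving down a 5th each time.
So cell 6 is F2 A2 C3 A2.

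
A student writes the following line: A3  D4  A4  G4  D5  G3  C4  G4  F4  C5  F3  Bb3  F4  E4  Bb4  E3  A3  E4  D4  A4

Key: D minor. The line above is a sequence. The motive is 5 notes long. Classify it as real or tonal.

Every note is diatonic to D minor.
Cell 1 has -2 semitones from note 3 to 4, but cell 3 has -1 — the interval quality changes while the contour stays the same, which is the hallmark of a tonal sequence.

tonal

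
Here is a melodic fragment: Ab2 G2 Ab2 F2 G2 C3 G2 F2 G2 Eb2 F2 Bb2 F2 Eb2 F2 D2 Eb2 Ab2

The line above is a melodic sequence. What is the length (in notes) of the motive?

6

18 notes total. Splitting into 3 groups of 6:
Ab2 G2 Ab2 F2 G2 C3 | G2 F2 G2 Eb2 F2 Bb2 | F2 Eb2 F2 D2 Eb2 Ab2
Every group is a transposition down a 2nd of the one before; no shorter unit works.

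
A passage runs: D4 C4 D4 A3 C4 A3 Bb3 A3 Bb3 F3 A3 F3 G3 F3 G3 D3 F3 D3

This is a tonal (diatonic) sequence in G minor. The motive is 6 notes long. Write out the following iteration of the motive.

With a 6-note motive the entries are D4, Bb3, G3, each down a 3rd from the previous.
So cell 4 is Eb3 D3 Eb3 Bb2 D3 Bb2.

Eb3 D3 Eb3 Bb2 D3 Bb2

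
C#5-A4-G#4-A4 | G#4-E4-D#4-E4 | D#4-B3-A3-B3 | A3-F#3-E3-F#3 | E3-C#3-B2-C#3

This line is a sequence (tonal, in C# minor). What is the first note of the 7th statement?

The 4-note cells begin on C#5, G#4, D#4, A3, E3 — each down a 4th from the last.
Extending the heads down a 4th: B2 → F#2.

F#2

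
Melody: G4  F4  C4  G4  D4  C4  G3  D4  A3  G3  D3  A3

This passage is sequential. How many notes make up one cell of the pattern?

There are 12 notes; a 4-note unit gives 3 cells:
G4 F4 C4 G4 | D4 C4 G3 D4 | A3 G3 D3 A3
That's a consistent down a 4th shift per cell, and no other grouping gives one.

4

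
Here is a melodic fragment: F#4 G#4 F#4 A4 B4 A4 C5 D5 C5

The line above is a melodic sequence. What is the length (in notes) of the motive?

3

9 notes total. Splitting into 3 groups of 3:
F#4 G#4 F#4 | A4 B4 A4 | C5 D5 C5
Every group is a transposition up a 3rd of the one before; no shorter unit works.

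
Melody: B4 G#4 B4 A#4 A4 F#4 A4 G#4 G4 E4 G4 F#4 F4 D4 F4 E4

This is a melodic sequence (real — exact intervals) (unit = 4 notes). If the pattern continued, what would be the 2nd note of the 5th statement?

C4

The unit is 4 notes. Position-2 pitches of the 4 shown cells: G#4, F#4, E4, D4.
From D4, down a 2nd gives C4.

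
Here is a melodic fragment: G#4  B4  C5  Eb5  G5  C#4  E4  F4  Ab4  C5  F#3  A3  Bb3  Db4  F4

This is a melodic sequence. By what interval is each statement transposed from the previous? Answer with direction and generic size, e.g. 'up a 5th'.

down a 5th

The 5-note cells begin on G#4, C#4, F#3 — each down a 5th from the last.
G#4 to C#4 is down a 5th.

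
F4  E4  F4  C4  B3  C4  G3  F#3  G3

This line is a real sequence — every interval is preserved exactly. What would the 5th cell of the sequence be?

A2 G#2 A2

With a 3-note motive the entries are F4, C4, G3, each down a 4th from the previous.
Carrying on: D3 → A2.
So cell 5 is A2 G#2 A2.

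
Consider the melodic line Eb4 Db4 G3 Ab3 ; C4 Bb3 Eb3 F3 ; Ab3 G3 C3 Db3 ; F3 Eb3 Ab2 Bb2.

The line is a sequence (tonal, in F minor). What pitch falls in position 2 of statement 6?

With 4-note cells, note 2 of each statement runs Db4, Bb3, G3, Eb3.
Each moves down a 3rd. Continuing: C3 → Ab2.

Ab2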